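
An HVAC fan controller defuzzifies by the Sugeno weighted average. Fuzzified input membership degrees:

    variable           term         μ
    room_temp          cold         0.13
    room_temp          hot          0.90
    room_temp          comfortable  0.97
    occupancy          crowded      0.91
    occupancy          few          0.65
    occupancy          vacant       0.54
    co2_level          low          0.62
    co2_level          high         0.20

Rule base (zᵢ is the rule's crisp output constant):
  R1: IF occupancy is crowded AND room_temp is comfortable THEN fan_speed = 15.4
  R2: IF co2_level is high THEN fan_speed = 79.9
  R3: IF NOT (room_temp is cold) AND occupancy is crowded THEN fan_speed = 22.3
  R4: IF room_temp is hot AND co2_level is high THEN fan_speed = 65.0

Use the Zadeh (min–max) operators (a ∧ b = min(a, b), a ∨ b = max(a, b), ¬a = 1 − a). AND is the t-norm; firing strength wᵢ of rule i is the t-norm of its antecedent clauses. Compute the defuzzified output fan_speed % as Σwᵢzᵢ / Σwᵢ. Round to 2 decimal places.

28.62

R1 (z=15.4): crowded=0.91, comfortable=0.97; AND[min(a, b)] → w = 0.91
R2 (z=79.9): high=0.20 → w = 0.20
R3 (z=22.3): ¬cold=1−0.13=0.87, crowded=0.91; AND[min(a, b)] → w = 0.87
R4 (z=65.0): hot=0.90, high=0.20; AND[min(a, b)] → w = 0.20
Weighted average = (0.91·15.4 + 0.20·79.9 + 0.87·22.3 + 0.20·65.0) / (0.91 + 0.20 + 0.87 + 0.20)
  = 62.3950 / 2.1800 = 28.62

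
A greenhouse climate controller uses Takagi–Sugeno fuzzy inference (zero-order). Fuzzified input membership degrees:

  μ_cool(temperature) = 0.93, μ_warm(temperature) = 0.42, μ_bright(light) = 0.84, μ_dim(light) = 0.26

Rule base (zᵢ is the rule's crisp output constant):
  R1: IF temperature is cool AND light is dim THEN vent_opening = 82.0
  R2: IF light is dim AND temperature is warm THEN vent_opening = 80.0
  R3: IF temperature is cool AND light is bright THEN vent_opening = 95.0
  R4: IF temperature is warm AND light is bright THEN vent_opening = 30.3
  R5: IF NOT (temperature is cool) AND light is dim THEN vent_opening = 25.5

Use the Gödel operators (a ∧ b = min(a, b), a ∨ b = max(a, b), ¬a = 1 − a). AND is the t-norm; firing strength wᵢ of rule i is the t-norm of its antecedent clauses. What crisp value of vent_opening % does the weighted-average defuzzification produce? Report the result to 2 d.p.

73.75

R1 (z=82.0): cool=0.93, dim=0.26; AND[min(a, b)] → w = 0.26
R2 (z=80.0): dim=0.26, warm=0.42; AND[min(a, b)] → w = 0.26
R3 (z=95.0): cool=0.93, bright=0.84; AND[min(a, b)] → w = 0.84
R4 (z=30.3): warm=0.42, bright=0.84; AND[min(a, b)] → w = 0.42
R5 (z=25.5): ¬cool=1−0.93=0.07, dim=0.26; AND[min(a, b)] → w = 0.07
Weighted average = (0.26·82.0 + 0.26·80.0 + 0.84·95.0 + 0.42·30.3 + 0.07·25.5) / (0.26 + 0.26 + 0.84 + 0.42 + 0.07)
  = 136.4310 / 1.8500 = 73.75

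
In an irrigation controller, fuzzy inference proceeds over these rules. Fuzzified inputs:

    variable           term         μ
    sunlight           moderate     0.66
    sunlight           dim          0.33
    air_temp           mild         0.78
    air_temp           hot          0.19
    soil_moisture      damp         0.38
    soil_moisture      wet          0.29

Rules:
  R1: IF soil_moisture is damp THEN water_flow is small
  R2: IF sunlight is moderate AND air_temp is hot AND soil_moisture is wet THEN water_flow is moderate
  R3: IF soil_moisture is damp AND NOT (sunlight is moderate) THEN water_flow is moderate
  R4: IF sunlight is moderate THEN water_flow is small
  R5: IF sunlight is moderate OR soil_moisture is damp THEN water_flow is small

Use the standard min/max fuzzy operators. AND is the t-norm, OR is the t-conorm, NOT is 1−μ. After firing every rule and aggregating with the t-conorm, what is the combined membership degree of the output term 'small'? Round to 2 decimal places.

R1: damp=0.38 → w = 0.38
R2: moderate=0.66, hot=0.19, wet=0.29; AND[min(a, b)] → w = 0.19
R3: damp=0.38, ¬moderate=1−0.66=0.34; AND[min(a, b)] → w = 0.34
R4: moderate=0.66 → w = 0.66
R5: moderate=0.66, damp=0.38; OR[max(a, b)] → w = 0.66
Rules with consequent 'small': {R1, R4, R5} → strengths 0.38, 0.66, 0.66
Aggregate via t-conorm [max(a, b)]: 0.66

0.66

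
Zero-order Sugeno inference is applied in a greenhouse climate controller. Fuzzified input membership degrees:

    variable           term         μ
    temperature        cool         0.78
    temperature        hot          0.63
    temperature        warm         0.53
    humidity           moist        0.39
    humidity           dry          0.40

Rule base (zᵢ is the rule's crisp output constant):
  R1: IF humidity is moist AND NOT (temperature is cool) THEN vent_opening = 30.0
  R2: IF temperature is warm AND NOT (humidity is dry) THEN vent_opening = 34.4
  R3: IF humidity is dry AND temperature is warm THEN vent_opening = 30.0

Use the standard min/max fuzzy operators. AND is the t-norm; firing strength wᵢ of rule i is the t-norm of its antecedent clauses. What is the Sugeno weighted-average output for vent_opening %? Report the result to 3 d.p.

32.028

R1 (z=30.0): moist=0.39, ¬cool=1−0.78=0.22; AND[min(a, b)] → w = 0.22
R2 (z=34.4): warm=0.53, ¬dry=1−0.40=0.60; AND[min(a, b)] → w = 0.53
R3 (z=30.0): dry=0.40, warm=0.53; AND[min(a, b)] → w = 0.40
Weighted average = (0.22·30.0 + 0.53·34.4 + 0.40·30.0) / (0.22 + 0.53 + 0.40)
  = 36.8320 / 1.1500 = 32.028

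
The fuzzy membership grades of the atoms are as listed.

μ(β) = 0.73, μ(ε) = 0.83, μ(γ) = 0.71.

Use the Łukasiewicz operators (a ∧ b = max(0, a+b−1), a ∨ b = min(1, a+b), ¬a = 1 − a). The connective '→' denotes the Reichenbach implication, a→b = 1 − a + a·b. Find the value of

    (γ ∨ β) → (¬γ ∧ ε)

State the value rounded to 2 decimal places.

γ ∨ β = min(1, a+b) on (0.71, 0.73) = 1.00
¬γ = 1 − 0.71 = 0.29
¬γ ∧ ε = max(0, a+b−1) on (0.29, 0.83) = 0.12
(γ ∨ β) → (¬γ ∧ ε)  [Reichenbach: 1 − a + a·b] with a=1.00, b=0.12 → 0.12

0.12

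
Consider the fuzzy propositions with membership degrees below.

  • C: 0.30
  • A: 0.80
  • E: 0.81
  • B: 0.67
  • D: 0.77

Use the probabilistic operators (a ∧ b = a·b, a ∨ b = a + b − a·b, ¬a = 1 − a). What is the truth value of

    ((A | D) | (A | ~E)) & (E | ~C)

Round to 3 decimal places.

A | D = a + b − a·b on (0.8000, 0.7700) = 0.9540
~E = 1 − 0.8100 = 0.1900
A | ~E = a + b − a·b on (0.8000, 0.1900) = 0.8380
(A | D) | (A | ~E) = a + b − a·b on (0.9540, 0.8380) = 0.9925
~C = 1 − 0.3000 = 0.7000
E | ~C = a + b − a·b on (0.8100, 0.7000) = 0.9430
((A | D) | (A | ~E)) & (E | ~C) = a·b on (0.9925, 0.9430) = 0.9360

0.936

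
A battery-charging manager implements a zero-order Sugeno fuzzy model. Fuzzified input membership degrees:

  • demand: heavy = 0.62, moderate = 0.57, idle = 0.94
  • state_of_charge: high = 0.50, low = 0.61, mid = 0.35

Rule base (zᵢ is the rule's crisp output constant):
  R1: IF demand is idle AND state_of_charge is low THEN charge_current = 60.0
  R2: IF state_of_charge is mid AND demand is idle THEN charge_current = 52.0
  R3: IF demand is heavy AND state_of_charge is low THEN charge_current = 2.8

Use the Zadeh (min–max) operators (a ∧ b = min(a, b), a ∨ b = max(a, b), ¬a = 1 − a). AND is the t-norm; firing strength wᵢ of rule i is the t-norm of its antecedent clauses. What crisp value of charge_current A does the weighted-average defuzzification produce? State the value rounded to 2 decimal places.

R1 (z=60.0): idle=0.94, low=0.61; AND[min(a, b)] → w = 0.61
R2 (z=52.0): mid=0.35, idle=0.94; AND[min(a, b)] → w = 0.35
R3 (z=2.8): heavy=0.62, low=0.61; AND[min(a, b)] → w = 0.61
Weighted average = (0.61·60.0 + 0.35·52.0 + 0.61·2.8) / (0.61 + 0.35 + 0.61)
  = 56.5080 / 1.5700 = 35.99

35.99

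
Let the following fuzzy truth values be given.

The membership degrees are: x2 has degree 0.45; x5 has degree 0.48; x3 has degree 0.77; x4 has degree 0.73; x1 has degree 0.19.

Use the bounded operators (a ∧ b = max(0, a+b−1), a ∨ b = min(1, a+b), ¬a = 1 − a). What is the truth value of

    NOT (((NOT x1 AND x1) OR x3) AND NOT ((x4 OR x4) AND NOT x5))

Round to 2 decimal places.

0.75

NOT x1 = 1 − 0.19 = 0.81
NOT x1 AND x1 = max(0, a+b−1) on (0.81, 0.19) = 0.00
(NOT x1 AND x1) OR x3 = min(1, a+b) on (0.00, 0.77) = 0.77
x4 OR x4 = min(1, a+b) on (0.73, 0.73) = 1.00
NOT x5 = 1 − 0.48 = 0.52
(x4 OR x4) AND NOT x5 = max(0, a+b−1) on (1.00, 0.52) = 0.52
NOT ((x4 OR x4) AND NOT x5) = 1 − 0.52 = 0.48
((NOT x1 AND x1) OR x3) AND NOT ((x4 OR x4) AND NOT x5) = max(0, a+b−1) on (0.77, 0.48) = 0.25
NOT (((NOT x1 AND x1) OR x3) AND NOT ((x4 OR x4) AND NOT x5)) = 1 − 0.25 = 0.75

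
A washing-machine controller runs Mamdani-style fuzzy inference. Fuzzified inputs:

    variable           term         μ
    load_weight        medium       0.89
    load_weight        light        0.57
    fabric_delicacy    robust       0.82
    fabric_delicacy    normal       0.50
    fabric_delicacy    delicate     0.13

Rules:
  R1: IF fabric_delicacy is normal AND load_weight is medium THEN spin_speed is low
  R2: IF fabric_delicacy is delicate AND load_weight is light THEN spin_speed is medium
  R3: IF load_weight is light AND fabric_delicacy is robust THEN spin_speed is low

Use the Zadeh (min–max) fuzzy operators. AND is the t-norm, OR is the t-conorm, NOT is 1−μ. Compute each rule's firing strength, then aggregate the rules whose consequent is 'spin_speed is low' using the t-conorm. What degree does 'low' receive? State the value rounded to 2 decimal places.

R1: normal=0.50, medium=0.89; AND[min(a, b)] → w = 0.50
R2: delicate=0.13, light=0.57; AND[min(a, b)] → w = 0.13
R3: light=0.57, robust=0.82; AND[min(a, b)] → w = 0.57
Rules with consequent 'low': {R1, R3} → strengths 0.50, 0.57
Aggregate via t-conorm [max(a, b)]: 0.57

0.57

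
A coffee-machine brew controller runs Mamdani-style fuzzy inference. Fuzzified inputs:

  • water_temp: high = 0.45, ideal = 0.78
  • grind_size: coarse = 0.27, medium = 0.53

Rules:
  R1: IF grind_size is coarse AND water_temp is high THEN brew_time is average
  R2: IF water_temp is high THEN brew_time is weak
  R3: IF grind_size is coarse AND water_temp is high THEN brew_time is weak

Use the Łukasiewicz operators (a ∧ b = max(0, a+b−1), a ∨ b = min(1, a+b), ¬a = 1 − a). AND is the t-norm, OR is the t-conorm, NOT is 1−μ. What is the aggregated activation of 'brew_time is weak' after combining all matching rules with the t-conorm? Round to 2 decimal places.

R1: coarse=0.27, high=0.45; AND[max(0, a+b−1)] → w = 0.00
R2: high=0.45 → w = 0.45
R3: coarse=0.27, high=0.45; AND[max(0, a+b−1)] → w = 0.00
Rules with consequent 'weak': {R2, R3} → strengths 0.45, 0.00
Aggregate via t-conorm [min(1, a+b)]: 0.45

0.45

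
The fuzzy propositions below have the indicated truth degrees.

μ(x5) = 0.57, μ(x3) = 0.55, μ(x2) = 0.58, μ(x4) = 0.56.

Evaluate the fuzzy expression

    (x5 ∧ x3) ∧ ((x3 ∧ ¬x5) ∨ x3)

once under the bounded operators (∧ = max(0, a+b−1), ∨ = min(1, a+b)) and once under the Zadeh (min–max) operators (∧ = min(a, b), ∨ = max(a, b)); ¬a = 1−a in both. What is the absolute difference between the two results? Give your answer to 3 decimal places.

Under bounded:
  x5 ∧ x3 = max(0, a+b−1) on (0.57, 0.55) = 0.12
  ¬x5 = 1 − 0.57 = 0.43
  x3 ∧ ¬x5 = max(0, a+b−1) on (0.55, 0.43) = 0.00
  (x3 ∧ ¬x5) ∨ x3 = min(1, a+b) on (0.00, 0.55) = 0.55
  (x5 ∧ x3) ∧ ((x3 ∧ ¬x5) ∨ x3) = max(0, a+b−1) on (0.12, 0.55) = 0.00
  → value = 0.0000
Under Zadeh (min–max):
  x5 ∧ x3 = min(a, b) on (0.57, 0.55) = 0.55
  ¬x5 = 1 − 0.57 = 0.43
  x3 ∧ ¬x5 = min(a, b) on (0.55, 0.43) = 0.43
  (x3 ∧ ¬x5) ∨ x3 = max(a, b) on (0.43, 0.55) = 0.55
  (x5 ∧ x3) ∧ ((x3 ∧ ¬x5) ∨ x3) = min(a, b) on (0.55, 0.55) = 0.55
  → value = 0.5500
|0.0000 − 0.5500| = 0.550

0.550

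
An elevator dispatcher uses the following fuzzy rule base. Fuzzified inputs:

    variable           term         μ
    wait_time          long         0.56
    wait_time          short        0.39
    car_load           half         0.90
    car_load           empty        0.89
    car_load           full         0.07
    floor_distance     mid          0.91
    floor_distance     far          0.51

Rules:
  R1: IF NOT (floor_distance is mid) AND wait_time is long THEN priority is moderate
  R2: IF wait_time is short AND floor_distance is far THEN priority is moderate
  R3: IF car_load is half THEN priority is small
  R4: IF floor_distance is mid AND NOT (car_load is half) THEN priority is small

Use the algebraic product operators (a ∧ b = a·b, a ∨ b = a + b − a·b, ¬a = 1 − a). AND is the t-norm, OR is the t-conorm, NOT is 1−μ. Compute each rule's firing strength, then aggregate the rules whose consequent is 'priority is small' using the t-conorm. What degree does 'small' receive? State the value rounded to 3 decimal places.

R1: ¬mid=1−0.91=0.09, long=0.56; AND[a·b] → w = 0.0504
R2: short=0.39, far=0.51; AND[a·b] → w = 0.1989
R3: half=0.90 → w = 0.9000
R4: mid=0.91, ¬half=1−0.90=0.10; AND[a·b] → w = 0.0910
Rules with consequent 'small': {R3, R4} → strengths 0.9000, 0.0910
Aggregate via t-conorm [a + b − a·b]: 0.9091

0.909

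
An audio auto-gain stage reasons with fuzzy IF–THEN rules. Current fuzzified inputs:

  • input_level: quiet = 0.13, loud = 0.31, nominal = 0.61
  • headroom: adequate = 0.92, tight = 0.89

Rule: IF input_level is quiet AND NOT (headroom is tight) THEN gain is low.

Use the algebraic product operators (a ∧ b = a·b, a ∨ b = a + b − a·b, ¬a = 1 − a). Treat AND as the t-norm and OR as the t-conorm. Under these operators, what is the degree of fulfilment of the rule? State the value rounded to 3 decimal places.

0.014

firing strength: quiet=0.13, ¬tight=1−0.89=0.11; AND[a·b] → w = 0.0143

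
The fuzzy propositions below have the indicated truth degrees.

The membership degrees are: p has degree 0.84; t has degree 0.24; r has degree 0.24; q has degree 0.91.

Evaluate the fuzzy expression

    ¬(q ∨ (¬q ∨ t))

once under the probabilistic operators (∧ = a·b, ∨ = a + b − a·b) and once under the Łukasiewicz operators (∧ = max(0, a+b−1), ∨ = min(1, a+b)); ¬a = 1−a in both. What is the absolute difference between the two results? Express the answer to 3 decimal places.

Under probabilistic:
  ¬q = 1 − 0.9100 = 0.0900
  ¬q ∨ t = a + b − a·b on (0.0900, 0.2400) = 0.3084
  q ∨ (¬q ∨ t) = a + b − a·b on (0.9100, 0.3084) = 0.9378
  ¬(q ∨ (¬q ∨ t)) = 1 − 0.9378 = 0.0622
  → value = 0.0622
Under Łukasiewicz:
  ¬q = 1 − 0.91 = 0.09
  ¬q ∨ t = min(1, a+b) on (0.09, 0.24) = 0.33
  q ∨ (¬q ∨ t) = min(1, a+b) on (0.91, 0.33) = 1.00
  ¬(q ∨ (¬q ∨ t)) = 1 − 1.00 = 0.00
  → value = 0.0000
|0.0622 − 0.0000| = 0.062

0.062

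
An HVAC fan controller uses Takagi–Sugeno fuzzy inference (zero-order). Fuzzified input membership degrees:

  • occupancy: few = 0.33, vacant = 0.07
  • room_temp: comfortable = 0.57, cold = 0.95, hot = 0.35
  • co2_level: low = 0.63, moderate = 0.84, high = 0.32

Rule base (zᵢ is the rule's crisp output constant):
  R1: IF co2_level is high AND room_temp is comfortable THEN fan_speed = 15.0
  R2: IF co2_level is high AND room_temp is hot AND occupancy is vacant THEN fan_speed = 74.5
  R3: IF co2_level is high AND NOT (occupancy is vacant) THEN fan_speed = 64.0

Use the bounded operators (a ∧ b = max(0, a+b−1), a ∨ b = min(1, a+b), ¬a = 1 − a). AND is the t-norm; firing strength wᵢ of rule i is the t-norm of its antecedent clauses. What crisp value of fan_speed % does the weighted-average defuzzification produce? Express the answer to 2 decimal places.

64.00

R1 (z=15.0): high=0.32, comfortable=0.57; AND[max(0, a+b−1)] → w = 0.00
R2 (z=74.5): high=0.32, hot=0.35, vacant=0.07; AND[max(0, a+b−1)] → w = 0.00
R3 (z=64.0): high=0.32, ¬vacant=1−0.07=0.93; AND[max(0, a+b−1)] → w = 0.25
Weighted average = (0.00·15.0 + 0.00·74.5 + 0.25·64.0) / (0.00 + 0.00 + 0.25)
  = 16.0000 / 0.2500 = 64.00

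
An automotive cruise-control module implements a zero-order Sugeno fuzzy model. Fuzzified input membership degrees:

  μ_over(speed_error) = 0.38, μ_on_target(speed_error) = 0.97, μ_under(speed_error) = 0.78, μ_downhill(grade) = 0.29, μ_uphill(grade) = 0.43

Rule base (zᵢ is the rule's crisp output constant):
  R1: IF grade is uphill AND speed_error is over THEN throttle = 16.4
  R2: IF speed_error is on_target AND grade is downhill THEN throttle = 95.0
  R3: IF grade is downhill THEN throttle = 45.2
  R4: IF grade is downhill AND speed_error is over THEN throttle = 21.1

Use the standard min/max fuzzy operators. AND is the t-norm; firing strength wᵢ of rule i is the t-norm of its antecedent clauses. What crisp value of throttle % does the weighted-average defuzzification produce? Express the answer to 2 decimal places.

R1 (z=16.4): uphill=0.43, over=0.38; AND[min(a, b)] → w = 0.38
R2 (z=95.0): on_target=0.97, downhill=0.29; AND[min(a, b)] → w = 0.29
R3 (z=45.2): downhill=0.29 → w = 0.29
R4 (z=21.1): downhill=0.29, over=0.38; AND[min(a, b)] → w = 0.29
Weighted average = (0.38·16.4 + 0.29·95.0 + 0.29·45.2 + 0.29·21.1) / (0.38 + 0.29 + 0.29 + 0.29)
  = 53.0090 / 1.2500 = 42.41

42.41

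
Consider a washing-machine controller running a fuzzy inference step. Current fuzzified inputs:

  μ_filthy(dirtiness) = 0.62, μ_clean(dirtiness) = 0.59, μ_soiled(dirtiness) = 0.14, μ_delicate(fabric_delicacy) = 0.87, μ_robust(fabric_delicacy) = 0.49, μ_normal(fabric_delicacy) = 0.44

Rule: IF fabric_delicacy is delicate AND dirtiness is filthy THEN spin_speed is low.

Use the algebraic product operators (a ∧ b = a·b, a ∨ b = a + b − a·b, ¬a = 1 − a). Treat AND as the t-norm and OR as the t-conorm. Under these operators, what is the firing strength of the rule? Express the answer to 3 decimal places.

0.539

firing strength: delicate=0.87, filthy=0.62; AND[a·b] → w = 0.5394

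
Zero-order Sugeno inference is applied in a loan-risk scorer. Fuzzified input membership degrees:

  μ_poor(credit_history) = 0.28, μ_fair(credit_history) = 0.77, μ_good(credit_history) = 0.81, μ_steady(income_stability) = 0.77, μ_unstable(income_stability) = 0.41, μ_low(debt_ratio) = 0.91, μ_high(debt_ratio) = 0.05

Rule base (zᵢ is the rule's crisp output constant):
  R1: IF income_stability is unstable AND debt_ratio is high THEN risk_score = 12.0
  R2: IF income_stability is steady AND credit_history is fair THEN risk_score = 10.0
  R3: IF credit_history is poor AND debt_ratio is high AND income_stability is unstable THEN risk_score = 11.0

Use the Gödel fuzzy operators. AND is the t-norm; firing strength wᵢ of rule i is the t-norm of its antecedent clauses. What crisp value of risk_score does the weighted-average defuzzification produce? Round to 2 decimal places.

R1 (z=12.0): unstable=0.41, high=0.05; AND[min(a, b)] → w = 0.05
R2 (z=10.0): steady=0.77, fair=0.77; AND[min(a, b)] → w = 0.77
R3 (z=11.0): poor=0.28, high=0.05, unstable=0.41; AND[min(a, b)] → w = 0.05
Weighted average = (0.05·12.0 + 0.77·10.0 + 0.05·11.0) / (0.05 + 0.77 + 0.05)
  = 8.8500 / 0.8700 = 10.17

10.17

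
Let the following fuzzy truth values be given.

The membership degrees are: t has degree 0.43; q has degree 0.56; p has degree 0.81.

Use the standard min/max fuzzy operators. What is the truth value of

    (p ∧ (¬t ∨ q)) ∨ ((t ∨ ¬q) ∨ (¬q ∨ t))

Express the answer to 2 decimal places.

0.57

¬t = 1 − 0.43 = 0.57
¬t ∨ q = max(a, b) on (0.57, 0.56) = 0.57
p ∧ (¬t ∨ q) = min(a, b) on (0.81, 0.57) = 0.57
¬q = 1 − 0.56 = 0.44
t ∨ ¬q = max(a, b) on (0.43, 0.44) = 0.44
¬q = 1 − 0.56 = 0.44
¬q ∨ t = max(a, b) on (0.44, 0.43) = 0.44
(t ∨ ¬q) ∨ (¬q ∨ t) = max(a, b) on (0.44, 0.44) = 0.44
(p ∧ (¬t ∨ q)) ∨ ((t ∨ ¬q) ∨ (¬q ∨ t)) = max(a, b) on (0.57, 0.44) = 0.57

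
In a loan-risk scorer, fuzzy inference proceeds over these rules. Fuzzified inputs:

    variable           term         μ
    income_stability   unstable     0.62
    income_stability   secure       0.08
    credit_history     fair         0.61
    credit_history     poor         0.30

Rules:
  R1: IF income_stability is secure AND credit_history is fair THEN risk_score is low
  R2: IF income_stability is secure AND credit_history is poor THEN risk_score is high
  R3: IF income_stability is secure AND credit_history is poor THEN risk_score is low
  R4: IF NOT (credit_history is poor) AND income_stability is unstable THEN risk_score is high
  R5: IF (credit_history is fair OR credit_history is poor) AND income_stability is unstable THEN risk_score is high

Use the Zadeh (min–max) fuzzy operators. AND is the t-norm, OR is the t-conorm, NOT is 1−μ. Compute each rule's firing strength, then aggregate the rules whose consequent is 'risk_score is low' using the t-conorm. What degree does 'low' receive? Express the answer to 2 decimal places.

R1: secure=0.08, fair=0.61; AND[min(a, b)] → w = 0.08
R2: secure=0.08, poor=0.30; AND[min(a, b)] → w = 0.08
R3: secure=0.08, poor=0.30; AND[min(a, b)] → w = 0.08
R4: ¬poor=1−0.30=0.70, unstable=0.62; AND[min(a, b)] → w = 0.62
R5: (fair=0.61 OR poor=0.30) = 0.61; AND[min(a, b)] with unstable=0.62 → w = 0.61
Rules with consequent 'low': {R1, R3} → strengths 0.08, 0.08
Aggregate via t-conorm [max(a, b)]: 0.08

0.08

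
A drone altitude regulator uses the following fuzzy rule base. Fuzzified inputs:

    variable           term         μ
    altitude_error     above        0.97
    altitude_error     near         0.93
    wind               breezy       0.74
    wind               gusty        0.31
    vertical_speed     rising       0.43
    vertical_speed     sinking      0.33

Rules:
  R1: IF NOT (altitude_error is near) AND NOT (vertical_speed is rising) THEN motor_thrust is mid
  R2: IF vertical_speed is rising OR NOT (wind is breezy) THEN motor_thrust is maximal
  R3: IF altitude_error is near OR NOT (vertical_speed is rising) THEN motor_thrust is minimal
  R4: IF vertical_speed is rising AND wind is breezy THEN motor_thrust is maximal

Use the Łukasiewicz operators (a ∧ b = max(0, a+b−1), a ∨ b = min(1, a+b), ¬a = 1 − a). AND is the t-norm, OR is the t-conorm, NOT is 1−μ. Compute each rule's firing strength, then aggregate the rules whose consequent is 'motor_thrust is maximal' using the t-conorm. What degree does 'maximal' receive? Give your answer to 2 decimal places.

0.86

R1: ¬near=1−0.93=0.07, ¬rising=1−0.43=0.57; AND[max(0, a+b−1)] → w = 0.00
R2: rising=0.43, ¬breezy=1−0.74=0.26; OR[min(1, a+b)] → w = 0.69
R3: near=0.93, ¬rising=1−0.43=0.57; OR[min(1, a+b)] → w = 1.00
R4: rising=0.43, breezy=0.74; AND[max(0, a+b−1)] → w = 0.17
Rules with consequent 'maximal': {R2, R4} → strengths 0.69, 0.17
Aggregate via t-conorm [min(1, a+b)]: 0.86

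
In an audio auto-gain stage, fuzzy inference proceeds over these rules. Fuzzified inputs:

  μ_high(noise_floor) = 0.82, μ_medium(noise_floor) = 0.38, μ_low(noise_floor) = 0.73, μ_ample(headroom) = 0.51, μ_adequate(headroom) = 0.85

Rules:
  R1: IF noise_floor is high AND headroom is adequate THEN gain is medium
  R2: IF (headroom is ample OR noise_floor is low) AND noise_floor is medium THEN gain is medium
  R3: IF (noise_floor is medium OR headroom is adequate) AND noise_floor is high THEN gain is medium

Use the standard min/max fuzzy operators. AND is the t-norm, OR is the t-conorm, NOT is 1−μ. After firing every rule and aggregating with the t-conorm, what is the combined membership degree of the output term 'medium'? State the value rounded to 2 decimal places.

0.82

R1: high=0.82, adequate=0.85; AND[min(a, b)] → w = 0.82
R2: (ample=0.51 OR low=0.73) = 0.73; AND[min(a, b)] with medium=0.38 → w = 0.38
R3: (medium=0.38 OR adequate=0.85) = 0.85; AND[min(a, b)] with high=0.82 → w = 0.82
Rules with consequent 'medium': {R1, R2, R3} → strengths 0.82, 0.38, 0.82
Aggregate via t-conorm [max(a, b)]: 0.82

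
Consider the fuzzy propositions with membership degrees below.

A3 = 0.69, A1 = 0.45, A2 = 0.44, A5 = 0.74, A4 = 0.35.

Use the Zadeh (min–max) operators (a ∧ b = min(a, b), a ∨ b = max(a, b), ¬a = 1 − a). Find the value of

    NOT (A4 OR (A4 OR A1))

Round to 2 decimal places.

0.55

A4 OR A1 = max(a, b) on (0.35, 0.45) = 0.45
A4 OR (A4 OR A1) = max(a, b) on (0.35, 0.45) = 0.45
NOT (A4 OR (A4 OR A1)) = 1 − 0.45 = 0.55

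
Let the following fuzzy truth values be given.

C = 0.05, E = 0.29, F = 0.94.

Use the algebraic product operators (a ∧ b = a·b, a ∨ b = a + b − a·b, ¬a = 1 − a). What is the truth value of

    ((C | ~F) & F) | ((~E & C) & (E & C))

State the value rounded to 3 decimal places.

0.101

~F = 1 − 0.9400 = 0.0600
C | ~F = a + b − a·b on (0.0500, 0.0600) = 0.1070
(C | ~F) & F = a·b on (0.1070, 0.9400) = 0.1006
~E = 1 − 0.2900 = 0.7100
~E & C = a·b on (0.7100, 0.0500) = 0.0355
E & C = a·b on (0.2900, 0.0500) = 0.0145
(~E & C) & (E & C) = a·b on (0.0355, 0.0145) = 0.0005
((C | ~F) & F) | ((~E & C) & (E & C)) = a + b − a·b on (0.1006, 0.0005) = 0.1010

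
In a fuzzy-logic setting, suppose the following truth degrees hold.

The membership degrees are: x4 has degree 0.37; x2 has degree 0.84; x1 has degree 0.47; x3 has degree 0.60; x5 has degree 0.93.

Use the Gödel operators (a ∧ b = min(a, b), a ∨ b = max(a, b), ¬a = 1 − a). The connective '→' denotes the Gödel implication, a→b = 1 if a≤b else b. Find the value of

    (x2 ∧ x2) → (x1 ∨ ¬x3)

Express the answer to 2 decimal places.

0.47

x2 ∧ x2 = min(a, b) on (0.84, 0.84) = 0.84
¬x3 = 1 − 0.60 = 0.40
x1 ∨ ¬x3 = max(a, b) on (0.47, 0.40) = 0.47
(x2 ∧ x2) → (x1 ∨ ¬x3)  [Gödel: 1 if a≤b else b] with a=0.84, b=0.47 → 0.47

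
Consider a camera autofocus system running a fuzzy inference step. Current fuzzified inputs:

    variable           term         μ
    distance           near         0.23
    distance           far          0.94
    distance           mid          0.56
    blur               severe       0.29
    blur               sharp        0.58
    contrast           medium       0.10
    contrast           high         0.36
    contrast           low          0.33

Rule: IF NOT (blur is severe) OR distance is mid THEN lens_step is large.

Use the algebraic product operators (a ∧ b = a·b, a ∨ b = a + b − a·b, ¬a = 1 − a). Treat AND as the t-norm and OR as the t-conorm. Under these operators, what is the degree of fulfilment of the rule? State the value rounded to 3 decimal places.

firing strength: ¬severe=1−0.29=0.71, mid=0.56; OR[a + b − a·b] → w = 0.8724

0.872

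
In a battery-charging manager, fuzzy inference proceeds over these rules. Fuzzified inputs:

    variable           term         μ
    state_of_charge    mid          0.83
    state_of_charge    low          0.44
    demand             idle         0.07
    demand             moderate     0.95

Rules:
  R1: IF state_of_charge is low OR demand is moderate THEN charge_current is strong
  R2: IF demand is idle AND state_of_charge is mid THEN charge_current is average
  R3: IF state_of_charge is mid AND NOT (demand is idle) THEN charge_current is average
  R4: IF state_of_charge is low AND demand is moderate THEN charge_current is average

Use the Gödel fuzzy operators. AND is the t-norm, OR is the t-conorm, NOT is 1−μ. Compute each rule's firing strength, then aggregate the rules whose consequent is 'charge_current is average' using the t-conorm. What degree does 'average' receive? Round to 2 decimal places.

0.83

R1: low=0.44, moderate=0.95; OR[max(a, b)] → w = 0.95
R2: idle=0.07, mid=0.83; AND[min(a, b)] → w = 0.07
R3: mid=0.83, ¬idle=1−0.07=0.93; AND[min(a, b)] → w = 0.83
R4: low=0.44, moderate=0.95; AND[min(a, b)] → w = 0.44
Rules with consequent 'average': {R2, R3, R4} → strengths 0.07, 0.83, 0.44
Aggregate via t-conorm [max(a, b)]: 0.83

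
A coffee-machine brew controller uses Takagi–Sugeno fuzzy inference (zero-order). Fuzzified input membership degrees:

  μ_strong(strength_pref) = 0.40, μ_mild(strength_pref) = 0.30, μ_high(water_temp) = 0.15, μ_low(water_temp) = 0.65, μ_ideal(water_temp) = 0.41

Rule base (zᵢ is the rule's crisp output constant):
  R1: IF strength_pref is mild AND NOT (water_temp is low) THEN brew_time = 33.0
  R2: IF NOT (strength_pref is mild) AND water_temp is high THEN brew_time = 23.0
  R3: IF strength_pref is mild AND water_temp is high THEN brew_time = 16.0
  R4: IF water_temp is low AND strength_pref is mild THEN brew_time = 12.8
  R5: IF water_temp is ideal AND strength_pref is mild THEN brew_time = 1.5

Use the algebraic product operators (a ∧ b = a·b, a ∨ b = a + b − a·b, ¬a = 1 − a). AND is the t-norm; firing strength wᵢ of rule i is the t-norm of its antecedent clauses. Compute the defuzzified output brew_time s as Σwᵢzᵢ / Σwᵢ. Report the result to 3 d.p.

R1 (z=33.0): mild=0.30, ¬low=1−0.65=0.35; AND[a·b] → w = 0.1050
R2 (z=23.0): ¬mild=1−0.30=0.70, high=0.15; AND[a·b] → w = 0.1050
R3 (z=16.0): mild=0.30, high=0.15; AND[a·b] → w = 0.0450
R4 (z=12.8): low=0.65, mild=0.30; AND[a·b] → w = 0.1950
R5 (z=1.5): ideal=0.41, mild=0.30; AND[a·b] → w = 0.1230
Weighted average = (0.1050·33.0 + 0.1050·23.0 + 0.0450·16.0 + 0.1950·12.8 + 0.1230·1.5) / (0.1050 + 0.1050 + 0.0450 + 0.1950 + 0.1230)
  = 9.2805 / 0.5730 = 16.196

16.196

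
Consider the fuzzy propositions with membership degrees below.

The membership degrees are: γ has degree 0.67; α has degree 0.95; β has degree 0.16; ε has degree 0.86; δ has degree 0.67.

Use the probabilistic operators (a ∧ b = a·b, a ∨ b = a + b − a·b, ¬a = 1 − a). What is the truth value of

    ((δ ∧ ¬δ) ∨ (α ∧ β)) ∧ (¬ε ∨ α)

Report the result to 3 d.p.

0.325

¬δ = 1 − 0.6700 = 0.3300
δ ∧ ¬δ = a·b on (0.6700, 0.3300) = 0.2211
α ∧ β = a·b on (0.9500, 0.1600) = 0.1520
(δ ∧ ¬δ) ∨ (α ∧ β) = a + b − a·b on (0.2211, 0.1520) = 0.3395
¬ε = 1 − 0.8600 = 0.1400
¬ε ∨ α = a + b − a·b on (0.1400, 0.9500) = 0.9570
((δ ∧ ¬δ) ∨ (α ∧ β)) ∧ (¬ε ∨ α) = a·b on (0.3395, 0.9570) = 0.3249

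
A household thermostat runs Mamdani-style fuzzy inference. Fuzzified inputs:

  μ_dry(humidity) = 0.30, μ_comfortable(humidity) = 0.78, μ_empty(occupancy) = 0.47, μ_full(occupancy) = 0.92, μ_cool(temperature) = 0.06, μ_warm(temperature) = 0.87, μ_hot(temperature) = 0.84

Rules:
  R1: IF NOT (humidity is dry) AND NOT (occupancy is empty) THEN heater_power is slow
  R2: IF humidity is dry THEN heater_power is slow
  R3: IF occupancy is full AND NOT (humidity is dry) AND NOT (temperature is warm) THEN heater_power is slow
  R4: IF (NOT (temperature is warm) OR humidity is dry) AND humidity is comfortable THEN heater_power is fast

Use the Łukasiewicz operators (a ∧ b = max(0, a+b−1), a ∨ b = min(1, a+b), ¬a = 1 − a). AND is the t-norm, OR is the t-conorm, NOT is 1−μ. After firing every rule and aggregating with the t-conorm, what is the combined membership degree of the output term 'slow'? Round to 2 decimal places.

0.53

R1: ¬dry=1−0.30=0.70, ¬empty=1−0.47=0.53; AND[max(0, a+b−1)] → w = 0.23
R2: dry=0.30 → w = 0.30
R3: full=0.92, ¬dry=1−0.30=0.70, ¬warm=1−0.87=0.13; AND[max(0, a+b−1)] → w = 0.00
R4: (¬warm=1−0.87=0.13 OR dry=0.30) = 0.43; AND[max(0, a+b−1)] with comfortable=0.78 → w = 0.21
Rules with consequent 'slow': {R1, R2, R3} → strengths 0.23, 0.30, 0.00
Aggregate via t-conorm [min(1, a+b)]: 0.53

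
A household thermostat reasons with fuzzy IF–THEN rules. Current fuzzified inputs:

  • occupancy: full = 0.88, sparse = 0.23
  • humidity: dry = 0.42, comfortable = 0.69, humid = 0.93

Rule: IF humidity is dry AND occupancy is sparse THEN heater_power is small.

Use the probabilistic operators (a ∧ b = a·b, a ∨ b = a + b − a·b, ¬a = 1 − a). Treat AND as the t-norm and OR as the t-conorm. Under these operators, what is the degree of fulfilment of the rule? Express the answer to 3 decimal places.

firing strength: dry=0.42, sparse=0.23; AND[a·b] → w = 0.0966

0.097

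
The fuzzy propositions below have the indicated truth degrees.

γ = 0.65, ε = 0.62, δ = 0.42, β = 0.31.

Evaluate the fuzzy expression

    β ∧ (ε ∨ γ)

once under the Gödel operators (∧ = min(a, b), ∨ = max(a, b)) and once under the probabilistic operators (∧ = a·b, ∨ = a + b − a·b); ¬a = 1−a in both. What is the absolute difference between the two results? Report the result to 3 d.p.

0.041

Under Gödel:
  ε ∨ γ = max(a, b) on (0.62, 0.65) = 0.65
  β ∧ (ε ∨ γ) = min(a, b) on (0.31, 0.65) = 0.31
  → value = 0.3100
Under probabilistic:
  ε ∨ γ = a + b − a·b on (0.6200, 0.6500) = 0.8670
  β ∧ (ε ∨ γ) = a·b on (0.3100, 0.8670) = 0.2688
  → value = 0.2688
|0.3100 − 0.2688| = 0.041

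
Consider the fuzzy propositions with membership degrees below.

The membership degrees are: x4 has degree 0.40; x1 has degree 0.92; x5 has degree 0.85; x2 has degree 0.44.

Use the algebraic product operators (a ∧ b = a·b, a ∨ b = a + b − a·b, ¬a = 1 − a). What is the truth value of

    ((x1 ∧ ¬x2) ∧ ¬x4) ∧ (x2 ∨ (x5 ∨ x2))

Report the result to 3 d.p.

0.295

¬x2 = 1 − 0.4400 = 0.5600
x1 ∧ ¬x2 = a·b on (0.9200, 0.5600) = 0.5152
¬x4 = 1 − 0.4000 = 0.6000
(x1 ∧ ¬x2) ∧ ¬x4 = a·b on (0.5152, 0.6000) = 0.3091
x5 ∨ x2 = a + b − a·b on (0.8500, 0.4400) = 0.9160
x2 ∨ (x5 ∨ x2) = a + b − a·b on (0.4400, 0.9160) = 0.9530
((x1 ∧ ¬x2) ∧ ¬x4) ∧ (x2 ∨ (x5 ∨ x2)) = a·b on (0.3091, 0.9530) = 0.2946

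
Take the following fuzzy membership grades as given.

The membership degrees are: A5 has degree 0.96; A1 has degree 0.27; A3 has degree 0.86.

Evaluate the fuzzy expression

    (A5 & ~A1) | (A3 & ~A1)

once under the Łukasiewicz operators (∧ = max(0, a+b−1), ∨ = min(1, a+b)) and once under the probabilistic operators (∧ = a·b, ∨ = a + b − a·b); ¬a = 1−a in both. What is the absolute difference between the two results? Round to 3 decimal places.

0.111

Under Łukasiewicz:
  ~A1 = 1 − 0.27 = 0.73
  A5 & ~A1 = max(0, a+b−1) on (0.96, 0.73) = 0.69
  ~A1 = 1 − 0.27 = 0.73
  A3 & ~A1 = max(0, a+b−1) on (0.86, 0.73) = 0.59
  (A5 & ~A1) | (A3 & ~A1) = min(1, a+b) on (0.69, 0.59) = 1.00
  → value = 1.0000
Under probabilistic:
  ~A1 = 1 − 0.2700 = 0.7300
  A5 & ~A1 = a·b on (0.9600, 0.7300) = 0.7008
  ~A1 = 1 − 0.2700 = 0.7300
  A3 & ~A1 = a·b on (0.8600, 0.7300) = 0.6278
  (A5 & ~A1) | (A3 & ~A1) = a + b − a·b on (0.7008, 0.6278) = 0.8886
  → value = 0.8886
|1.0000 − 0.8886| = 0.111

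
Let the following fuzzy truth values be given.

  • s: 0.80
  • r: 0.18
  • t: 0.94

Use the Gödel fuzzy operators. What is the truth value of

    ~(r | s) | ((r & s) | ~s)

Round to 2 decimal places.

r | s = max(a, b) on (0.18, 0.80) = 0.80
~(r | s) = 1 − 0.80 = 0.20
r & s = min(a, b) on (0.18, 0.80) = 0.18
~s = 1 − 0.80 = 0.20
(r & s) | ~s = max(a, b) on (0.18, 0.20) = 0.20
~(r | s) | ((r & s) | ~s) = max(a, b) on (0.20, 0.20) = 0.20

0.20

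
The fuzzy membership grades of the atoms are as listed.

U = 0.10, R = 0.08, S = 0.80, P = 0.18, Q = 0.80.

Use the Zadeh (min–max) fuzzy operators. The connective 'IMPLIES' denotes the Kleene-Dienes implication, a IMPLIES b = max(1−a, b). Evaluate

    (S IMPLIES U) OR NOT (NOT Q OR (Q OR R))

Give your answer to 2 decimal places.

0.20

S IMPLIES U  [Kleene-Dienes: max(1−a, b)] with a=0.80, b=0.10 → 0.20
NOT Q = 1 − 0.80 = 0.20
Q OR R = max(a, b) on (0.80, 0.08) = 0.80
NOT Q OR (Q OR R) = max(a, b) on (0.20, 0.80) = 0.80
NOT (NOT Q OR (Q OR R)) = 1 − 0.80 = 0.20
(S IMPLIES U) OR NOT (NOT Q OR (Q OR R)) = max(a, b) on (0.20, 0.20) = 0.20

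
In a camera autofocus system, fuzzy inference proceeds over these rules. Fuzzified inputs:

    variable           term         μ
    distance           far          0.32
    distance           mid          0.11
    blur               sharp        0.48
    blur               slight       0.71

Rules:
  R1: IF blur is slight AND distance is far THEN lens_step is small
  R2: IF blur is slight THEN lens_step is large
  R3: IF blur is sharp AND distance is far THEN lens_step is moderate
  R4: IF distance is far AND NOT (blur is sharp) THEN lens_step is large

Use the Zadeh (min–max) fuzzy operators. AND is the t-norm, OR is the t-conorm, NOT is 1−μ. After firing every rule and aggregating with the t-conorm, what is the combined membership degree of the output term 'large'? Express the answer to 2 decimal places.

0.71

R1: slight=0.71, far=0.32; AND[min(a, b)] → w = 0.32
R2: slight=0.71 → w = 0.71
R3: sharp=0.48, far=0.32; AND[min(a, b)] → w = 0.32
R4: far=0.32, ¬sharp=1−0.48=0.52; AND[min(a, b)] → w = 0.32
Rules with consequent 'large': {R2, R4} → strengths 0.71, 0.32
Aggregate via t-conorm [max(a, b)]: 0.71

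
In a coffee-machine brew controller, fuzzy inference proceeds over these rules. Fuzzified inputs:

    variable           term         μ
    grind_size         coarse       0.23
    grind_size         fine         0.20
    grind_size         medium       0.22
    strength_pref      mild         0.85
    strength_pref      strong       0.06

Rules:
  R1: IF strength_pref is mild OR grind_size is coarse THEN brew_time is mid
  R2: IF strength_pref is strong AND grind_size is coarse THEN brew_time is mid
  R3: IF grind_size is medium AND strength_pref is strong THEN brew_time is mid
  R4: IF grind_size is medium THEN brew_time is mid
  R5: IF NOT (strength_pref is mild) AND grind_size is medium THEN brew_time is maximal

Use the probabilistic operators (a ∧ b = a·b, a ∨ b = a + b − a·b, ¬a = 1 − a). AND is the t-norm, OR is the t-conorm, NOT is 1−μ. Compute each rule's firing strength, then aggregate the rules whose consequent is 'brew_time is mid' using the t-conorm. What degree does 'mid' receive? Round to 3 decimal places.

0.912

R1: mild=0.85, coarse=0.23; OR[a + b − a·b] → w = 0.8845
R2: strong=0.06, coarse=0.23; AND[a·b] → w = 0.0138
R3: medium=0.22, strong=0.06; AND[a·b] → w = 0.0132
R4: medium=0.22 → w = 0.2200
R5: ¬mild=1−0.85=0.15, medium=0.22; AND[a·b] → w = 0.0330
Rules with consequent 'mid': {R1, R2, R3, R4} → strengths 0.8845, 0.0138, 0.0132, 0.2200
Aggregate via t-conorm [a + b − a·b]: 0.9123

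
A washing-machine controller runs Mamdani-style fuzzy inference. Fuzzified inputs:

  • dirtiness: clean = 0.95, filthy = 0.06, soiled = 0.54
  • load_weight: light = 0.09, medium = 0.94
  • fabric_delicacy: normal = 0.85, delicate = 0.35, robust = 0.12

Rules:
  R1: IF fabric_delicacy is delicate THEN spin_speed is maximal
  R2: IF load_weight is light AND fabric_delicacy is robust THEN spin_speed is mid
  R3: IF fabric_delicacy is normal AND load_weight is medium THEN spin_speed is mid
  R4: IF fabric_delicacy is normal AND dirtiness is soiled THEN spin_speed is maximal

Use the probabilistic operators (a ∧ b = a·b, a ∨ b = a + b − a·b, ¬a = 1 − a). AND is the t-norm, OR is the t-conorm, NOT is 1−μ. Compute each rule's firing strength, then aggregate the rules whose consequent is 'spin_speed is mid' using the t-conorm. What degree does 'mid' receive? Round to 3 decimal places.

0.801

R1: delicate=0.35 → w = 0.3500
R2: light=0.09, robust=0.12; AND[a·b] → w = 0.0108
R3: normal=0.85, medium=0.94; AND[a·b] → w = 0.7990
R4: normal=0.85, soiled=0.54; AND[a·b] → w = 0.4590
Rules with consequent 'mid': {R2, R3} → strengths 0.0108, 0.7990
Aggregate via t-conorm [a + b − a·b]: 0.8012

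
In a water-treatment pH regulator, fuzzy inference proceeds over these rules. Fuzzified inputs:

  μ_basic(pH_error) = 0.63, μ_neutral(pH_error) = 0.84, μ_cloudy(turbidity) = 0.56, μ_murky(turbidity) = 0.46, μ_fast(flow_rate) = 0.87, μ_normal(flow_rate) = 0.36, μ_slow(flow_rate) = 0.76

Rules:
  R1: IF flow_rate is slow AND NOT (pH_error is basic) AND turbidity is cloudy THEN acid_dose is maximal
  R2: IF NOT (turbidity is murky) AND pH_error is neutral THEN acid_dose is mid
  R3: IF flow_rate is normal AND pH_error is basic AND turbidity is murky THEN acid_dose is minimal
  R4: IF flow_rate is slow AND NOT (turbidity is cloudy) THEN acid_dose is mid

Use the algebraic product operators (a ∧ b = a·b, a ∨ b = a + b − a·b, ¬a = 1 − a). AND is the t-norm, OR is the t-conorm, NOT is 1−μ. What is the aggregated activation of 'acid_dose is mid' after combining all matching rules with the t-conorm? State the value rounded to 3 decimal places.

0.636

R1: slow=0.76, ¬basic=1−0.63=0.37, cloudy=0.56; AND[a·b] → w = 0.1575
R2: ¬murky=1−0.46=0.54, neutral=0.84; AND[a·b] → w = 0.4536
R3: normal=0.36, basic=0.63, murky=0.46; AND[a·b] → w = 0.1043
R4: slow=0.76, ¬cloudy=1−0.56=0.44; AND[a·b] → w = 0.3344
Rules with consequent 'mid': {R2, R4} → strengths 0.4536, 0.3344
Aggregate via t-conorm [a + b − a·b]: 0.6363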